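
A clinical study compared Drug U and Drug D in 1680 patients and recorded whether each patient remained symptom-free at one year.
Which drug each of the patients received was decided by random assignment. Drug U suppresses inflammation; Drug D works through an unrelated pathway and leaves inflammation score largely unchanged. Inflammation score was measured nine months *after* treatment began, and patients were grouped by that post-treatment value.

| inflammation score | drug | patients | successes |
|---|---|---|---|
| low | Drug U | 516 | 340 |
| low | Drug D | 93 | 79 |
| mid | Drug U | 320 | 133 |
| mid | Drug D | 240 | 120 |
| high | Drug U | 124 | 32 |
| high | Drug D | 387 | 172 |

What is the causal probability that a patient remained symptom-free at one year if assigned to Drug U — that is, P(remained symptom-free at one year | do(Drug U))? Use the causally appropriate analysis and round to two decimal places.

The stratified and pooled comparisons disagree (Drug D wins within each inflammation score; Drug U wins overall), so the answer turns on the causal role of inflammation score.
Inflammation score is downstream of the drug. One should not condition on a consequence of treatment, so the overall rates are the right comparison.
So P(outcome | do(Drug U)) is just the pooled rate for Drug U: 505/960 = 0.526.

0.53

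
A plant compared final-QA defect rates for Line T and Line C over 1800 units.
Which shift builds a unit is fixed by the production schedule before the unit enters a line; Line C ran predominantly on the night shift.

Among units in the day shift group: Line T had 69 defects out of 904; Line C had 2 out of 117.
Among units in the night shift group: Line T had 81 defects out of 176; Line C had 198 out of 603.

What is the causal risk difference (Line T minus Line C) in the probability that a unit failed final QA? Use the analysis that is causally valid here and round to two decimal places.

The imbalance in shift arose from how units were allocated, not from anything the line did; and shift independently affects the outcome. The pooled gap is confounded — condition on shift.
Adjusting over the population distribution of shift: 0.567·(0.076−0.017) + 0.433·(0.460−0.328) = +0.091.

+0.09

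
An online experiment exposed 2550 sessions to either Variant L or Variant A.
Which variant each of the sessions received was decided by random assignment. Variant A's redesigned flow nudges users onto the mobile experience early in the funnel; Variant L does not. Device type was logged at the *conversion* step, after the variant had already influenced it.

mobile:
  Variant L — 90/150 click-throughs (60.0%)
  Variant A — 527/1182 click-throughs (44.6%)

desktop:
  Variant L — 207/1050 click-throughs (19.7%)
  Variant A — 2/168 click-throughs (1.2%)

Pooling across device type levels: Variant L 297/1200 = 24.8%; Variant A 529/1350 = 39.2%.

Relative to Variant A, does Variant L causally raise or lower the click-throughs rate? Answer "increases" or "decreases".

The device type-specific comparison favours Variant L throughout, but the pooled figures favour Variant A. The question is whether to condition on device type.
Because the variant influences device type, device type is a post-treatment mediator, not a confounder. Stratifying on it would bias the estimate; the causal effect is the crude pooled difference.
Pooled: Variant L 24.8% vs Variant A 39.2%; Variant A is higher overall.

decreases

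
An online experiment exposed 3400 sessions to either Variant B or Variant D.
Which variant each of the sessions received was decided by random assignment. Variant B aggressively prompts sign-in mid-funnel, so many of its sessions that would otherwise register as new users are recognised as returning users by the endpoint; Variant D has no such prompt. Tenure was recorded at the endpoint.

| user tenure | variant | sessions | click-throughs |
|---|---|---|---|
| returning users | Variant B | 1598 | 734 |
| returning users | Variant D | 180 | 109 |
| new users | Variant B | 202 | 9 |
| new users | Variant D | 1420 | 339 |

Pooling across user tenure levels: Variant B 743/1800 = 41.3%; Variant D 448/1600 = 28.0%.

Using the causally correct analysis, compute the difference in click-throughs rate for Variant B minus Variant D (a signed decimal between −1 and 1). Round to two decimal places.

Within every user tenure level Variant D has the higher rate, yet pooled Variant B does — Simpson's reversal.
User tenure is recorded after the variant and is itself shifted by it — it sits on the causal path from variant to outcome. Conditioning on a mediator would strip out part of the effect we want; the pooled comparison gives the total causal effect.
The causal difference is the pooled difference: 0.413 − 0.280 = +0.133.

+0.13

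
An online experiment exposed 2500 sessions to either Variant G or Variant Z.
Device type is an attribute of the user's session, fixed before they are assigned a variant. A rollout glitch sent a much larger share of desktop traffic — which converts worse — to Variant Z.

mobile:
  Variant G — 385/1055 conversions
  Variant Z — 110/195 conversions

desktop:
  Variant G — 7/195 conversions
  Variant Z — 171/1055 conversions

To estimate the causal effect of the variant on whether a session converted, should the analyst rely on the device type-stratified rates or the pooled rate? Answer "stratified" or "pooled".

stratified

Within every device type level Variant Z has the higher rate, yet pooled Variant G does — Simpson's reversal.
Since device type is a pre-existing factor (not a product of the variant) and it affects the outcome on its own, it is a confounder. The stratified rates, not the pooled rate, identify the causal effect.
Within each level — mobile: 36.5% vs 56.4%; desktop: 3.6% vs 16.2% — Variant Z is higher every time.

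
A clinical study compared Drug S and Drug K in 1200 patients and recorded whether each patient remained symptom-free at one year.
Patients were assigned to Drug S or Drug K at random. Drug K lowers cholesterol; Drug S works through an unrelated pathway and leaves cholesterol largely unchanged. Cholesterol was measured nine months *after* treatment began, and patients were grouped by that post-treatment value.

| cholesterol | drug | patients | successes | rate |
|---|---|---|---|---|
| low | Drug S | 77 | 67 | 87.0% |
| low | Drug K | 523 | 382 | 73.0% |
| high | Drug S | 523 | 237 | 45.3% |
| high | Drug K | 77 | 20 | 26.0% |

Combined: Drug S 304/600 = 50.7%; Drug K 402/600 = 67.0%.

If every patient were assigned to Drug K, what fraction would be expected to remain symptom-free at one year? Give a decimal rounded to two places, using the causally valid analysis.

Cholesterol lies on the pathway drug → cholesterol → outcome, so adjusting for it blocks the indirect effect. For the total causal effect of drug, use the unadjusted pooled rates.
So P(outcome | do(Drug K)) is just the pooled rate for Drug K: 402/600 = 0.670.

0.67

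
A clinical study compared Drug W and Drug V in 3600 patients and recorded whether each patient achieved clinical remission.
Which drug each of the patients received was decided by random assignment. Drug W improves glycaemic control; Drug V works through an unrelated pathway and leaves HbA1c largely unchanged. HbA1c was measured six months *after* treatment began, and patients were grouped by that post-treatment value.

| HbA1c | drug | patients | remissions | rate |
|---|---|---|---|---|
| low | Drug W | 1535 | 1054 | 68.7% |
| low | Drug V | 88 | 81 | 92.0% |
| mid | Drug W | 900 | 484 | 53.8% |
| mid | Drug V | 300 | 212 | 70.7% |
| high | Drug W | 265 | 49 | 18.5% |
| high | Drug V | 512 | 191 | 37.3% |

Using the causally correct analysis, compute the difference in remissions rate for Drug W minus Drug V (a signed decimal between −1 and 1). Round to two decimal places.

+0.05

HbA1c here is a post-treatment variable shaped by the drug; conditioning on it would introduce bias rather than remove it. The overall comparison is the causal one.
The causal difference is the pooled difference: 0.588 − 0.538 = +0.050.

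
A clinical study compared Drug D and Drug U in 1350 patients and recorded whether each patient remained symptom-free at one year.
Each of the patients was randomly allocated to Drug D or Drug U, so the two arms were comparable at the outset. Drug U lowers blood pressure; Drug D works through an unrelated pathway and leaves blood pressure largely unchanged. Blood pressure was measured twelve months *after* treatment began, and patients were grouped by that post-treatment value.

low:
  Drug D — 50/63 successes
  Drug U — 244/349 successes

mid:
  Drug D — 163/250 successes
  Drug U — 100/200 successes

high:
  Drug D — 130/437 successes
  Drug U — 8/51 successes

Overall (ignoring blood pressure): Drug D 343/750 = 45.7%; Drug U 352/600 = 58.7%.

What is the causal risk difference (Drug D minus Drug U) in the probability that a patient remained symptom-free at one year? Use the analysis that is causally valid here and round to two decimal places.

The blood pressure-specific comparison favours Drug D throughout, but the pooled figures favour Drug U. The question is whether to condition on blood pressure.
Blood pressure here is a post-treatment variable shaped by the drug; conditioning on it would introduce bias rather than remove it. The overall comparison is the causal one.
The causal difference is the pooled difference: 0.457 − 0.587 = -0.129.

-0.13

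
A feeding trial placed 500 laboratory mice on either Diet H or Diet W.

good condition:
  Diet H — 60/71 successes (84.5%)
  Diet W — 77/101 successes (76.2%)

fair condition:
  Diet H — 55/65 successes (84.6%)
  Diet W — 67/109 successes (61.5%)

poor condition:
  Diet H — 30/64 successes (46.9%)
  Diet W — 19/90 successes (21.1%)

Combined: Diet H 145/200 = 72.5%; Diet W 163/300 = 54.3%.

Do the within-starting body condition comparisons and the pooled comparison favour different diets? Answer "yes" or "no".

Within each starting body condition level (good condition 84.5% vs 76.2%; fair condition 84.6% vs 61.5%; poor condition 46.9% vs 21.1%), Diet H has the higher rate every time. Pooled: 72.5% vs 54.3% — Diet H has the higher rate overall. They agree.

no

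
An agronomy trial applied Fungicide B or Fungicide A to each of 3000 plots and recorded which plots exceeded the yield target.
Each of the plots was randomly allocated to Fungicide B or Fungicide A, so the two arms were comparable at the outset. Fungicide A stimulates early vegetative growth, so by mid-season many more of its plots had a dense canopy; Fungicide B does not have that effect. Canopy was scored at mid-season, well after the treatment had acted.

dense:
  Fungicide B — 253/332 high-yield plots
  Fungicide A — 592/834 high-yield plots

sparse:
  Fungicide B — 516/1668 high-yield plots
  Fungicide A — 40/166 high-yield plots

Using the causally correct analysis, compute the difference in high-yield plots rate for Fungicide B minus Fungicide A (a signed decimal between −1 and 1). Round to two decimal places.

The mid-season canopy-specific comparison favours Fungicide B throughout, but the pooled figures favour Fungicide A. The question is whether to condition on mid-season canopy.
Stratifying would compare fungicides among plots the fungicides themselves sorted into mid-season canopy groups — a form of selection on an intermediate. The unconditioned pooled rates give the total causal effect.
The causal difference is the pooled difference: 0.385 − 0.632 = -0.247.

-0.25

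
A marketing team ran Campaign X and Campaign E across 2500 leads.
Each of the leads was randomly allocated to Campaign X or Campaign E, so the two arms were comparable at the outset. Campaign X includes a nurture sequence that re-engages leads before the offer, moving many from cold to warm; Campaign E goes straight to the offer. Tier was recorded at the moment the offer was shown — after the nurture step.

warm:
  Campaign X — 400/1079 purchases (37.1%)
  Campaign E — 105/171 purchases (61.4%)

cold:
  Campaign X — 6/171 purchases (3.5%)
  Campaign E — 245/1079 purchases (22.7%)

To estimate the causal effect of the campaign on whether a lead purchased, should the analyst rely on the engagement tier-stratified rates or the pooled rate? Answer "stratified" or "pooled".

pooled

Because the campaign influences engagement tier, engagement tier is a post-treatment mediator, not a confounder. Stratifying on it would bias the estimate; the causal effect is the crude pooled difference.
Pooled: Campaign X 32.5% vs Campaign E 28.0%; Campaign X is higher overall.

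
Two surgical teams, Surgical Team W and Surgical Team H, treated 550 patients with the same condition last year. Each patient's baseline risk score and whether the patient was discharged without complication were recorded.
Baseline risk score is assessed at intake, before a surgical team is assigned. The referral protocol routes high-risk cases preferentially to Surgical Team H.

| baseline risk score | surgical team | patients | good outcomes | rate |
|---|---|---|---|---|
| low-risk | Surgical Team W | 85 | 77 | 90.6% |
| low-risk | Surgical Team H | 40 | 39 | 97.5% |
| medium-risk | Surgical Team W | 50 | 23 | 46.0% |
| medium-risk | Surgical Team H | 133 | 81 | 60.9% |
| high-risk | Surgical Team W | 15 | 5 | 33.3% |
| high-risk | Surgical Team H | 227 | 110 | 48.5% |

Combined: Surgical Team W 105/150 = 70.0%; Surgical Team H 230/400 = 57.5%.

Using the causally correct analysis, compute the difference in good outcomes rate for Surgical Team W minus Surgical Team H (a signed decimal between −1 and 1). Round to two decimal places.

-0.13

Baseline risk score satisfies the back-door criterion: it is not a descendant of the surgical team, and it blocks the spurious path from surgical team to outcome. Adjusting for it (i.e., using the within-baseline risk score rates) gives the causal effect.
Adjusting over the population distribution of baseline risk score: 0.227·(0.906−0.975) + 0.333·(0.460−0.609) + 0.440·(0.333−0.485) = -0.132.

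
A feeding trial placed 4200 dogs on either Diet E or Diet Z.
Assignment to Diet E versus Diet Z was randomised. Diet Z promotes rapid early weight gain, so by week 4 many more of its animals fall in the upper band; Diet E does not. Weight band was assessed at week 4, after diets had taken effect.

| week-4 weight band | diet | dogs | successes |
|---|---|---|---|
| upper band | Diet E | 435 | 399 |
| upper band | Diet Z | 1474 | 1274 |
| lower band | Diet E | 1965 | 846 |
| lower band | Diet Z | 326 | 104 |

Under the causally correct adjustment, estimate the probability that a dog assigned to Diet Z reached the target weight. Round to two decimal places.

Week-4 weight band is downstream of the diet. One should not condition on a consequence of treatment, so the overall rates are the right comparison.
So P(outcome | do(Diet Z)) is just the pooled rate for Diet Z: 1378/1800 = 0.766.

0.77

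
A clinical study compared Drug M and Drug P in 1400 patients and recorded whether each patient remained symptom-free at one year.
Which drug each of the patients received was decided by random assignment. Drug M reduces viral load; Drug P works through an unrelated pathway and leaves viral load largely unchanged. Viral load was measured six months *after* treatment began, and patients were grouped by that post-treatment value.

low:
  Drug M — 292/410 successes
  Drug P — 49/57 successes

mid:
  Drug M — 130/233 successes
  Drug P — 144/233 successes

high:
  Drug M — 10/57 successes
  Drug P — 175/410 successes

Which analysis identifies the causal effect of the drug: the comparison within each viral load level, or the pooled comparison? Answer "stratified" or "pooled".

pooled

The distribution of viral load is itself part of what the drug does — it is an intermediate outcome. Holding it fixed would remove that part of the effect; the total effect is the pooled difference.
Pooled: Drug M 61.7% vs Drug P 52.6%; Drug M is higher overall.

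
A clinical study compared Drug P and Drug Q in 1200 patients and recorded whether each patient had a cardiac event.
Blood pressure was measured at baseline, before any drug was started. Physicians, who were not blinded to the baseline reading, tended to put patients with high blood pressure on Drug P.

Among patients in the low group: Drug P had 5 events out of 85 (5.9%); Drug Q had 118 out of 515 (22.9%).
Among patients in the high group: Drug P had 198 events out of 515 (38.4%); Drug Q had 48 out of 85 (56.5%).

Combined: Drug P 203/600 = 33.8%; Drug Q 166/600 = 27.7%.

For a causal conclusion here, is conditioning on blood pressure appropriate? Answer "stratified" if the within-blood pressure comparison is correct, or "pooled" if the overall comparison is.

Drug P is lower inside every blood pressure stratum but Drug Q is lower in aggregate. Whether to stratify depends on how blood pressure relates to the drug.
The imbalance in blood pressure arose from how patients were allocated, not from anything the drug did; and blood pressure independently affects the outcome. The pooled gap is confounded — condition on blood pressure.
Within each level — low: 5.9% vs 22.9%; high: 38.4% vs 56.5% — Drug P is lower every time.

stratified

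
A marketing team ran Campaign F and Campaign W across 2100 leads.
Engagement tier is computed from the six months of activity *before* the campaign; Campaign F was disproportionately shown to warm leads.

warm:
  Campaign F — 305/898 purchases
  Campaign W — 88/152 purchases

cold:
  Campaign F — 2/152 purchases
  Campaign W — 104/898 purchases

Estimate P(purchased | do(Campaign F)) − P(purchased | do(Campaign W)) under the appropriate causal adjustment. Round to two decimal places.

-0.17

The engagement tier-specific comparison favours Campaign W throughout, but the pooled figures favour Campaign F. The question is whether to condition on engagement tier.
The imbalance in engagement tier arose from how leads were allocated, not from anything the campaign did; and engagement tier independently affects the outcome. The pooled gap is confounded — condition on engagement tier.
Adjusting over the population distribution of engagement tier: 0.500·(0.340−0.579) + 0.500·(0.013−0.116) = -0.171.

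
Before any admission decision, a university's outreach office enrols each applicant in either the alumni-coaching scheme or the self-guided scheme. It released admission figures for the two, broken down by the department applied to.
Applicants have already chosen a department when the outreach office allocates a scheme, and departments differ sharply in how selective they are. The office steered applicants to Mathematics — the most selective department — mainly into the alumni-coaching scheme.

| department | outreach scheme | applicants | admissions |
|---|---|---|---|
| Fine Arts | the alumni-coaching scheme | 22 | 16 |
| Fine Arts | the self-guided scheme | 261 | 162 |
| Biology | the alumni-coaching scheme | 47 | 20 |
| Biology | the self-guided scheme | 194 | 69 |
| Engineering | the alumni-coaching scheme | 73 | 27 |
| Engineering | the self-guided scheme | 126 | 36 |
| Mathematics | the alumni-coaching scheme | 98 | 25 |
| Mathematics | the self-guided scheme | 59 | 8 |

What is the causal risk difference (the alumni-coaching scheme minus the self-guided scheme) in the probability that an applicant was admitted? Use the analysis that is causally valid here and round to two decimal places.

The imbalance in department arose from how applicants were allocated, not from anything the outreach scheme did; and department independently affects the outcome. The pooled gap is confounded — condition on department.
Adjusting over the population distribution of department: 0.322·(0.727−0.621) + 0.274·(0.426−0.356) + 0.226·(0.370−0.286) + 0.178·(0.255−0.136) = +0.094.

+0.09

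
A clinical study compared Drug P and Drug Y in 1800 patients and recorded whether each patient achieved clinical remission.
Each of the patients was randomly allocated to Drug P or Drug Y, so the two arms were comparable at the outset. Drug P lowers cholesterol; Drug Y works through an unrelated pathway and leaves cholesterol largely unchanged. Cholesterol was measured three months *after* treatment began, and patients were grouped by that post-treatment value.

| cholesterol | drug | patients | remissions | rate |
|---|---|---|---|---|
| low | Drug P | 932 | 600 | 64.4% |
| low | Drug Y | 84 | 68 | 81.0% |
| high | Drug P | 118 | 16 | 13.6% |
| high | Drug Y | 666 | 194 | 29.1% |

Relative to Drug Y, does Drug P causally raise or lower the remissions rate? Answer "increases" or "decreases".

increases

The distribution of cholesterol is itself part of what the drug does — it is an intermediate outcome. Holding it fixed would remove that part of the effect; the total effect is the pooled difference.
Pooled: Drug P 58.7% vs Drug Y 34.9%; Drug P is higher overall.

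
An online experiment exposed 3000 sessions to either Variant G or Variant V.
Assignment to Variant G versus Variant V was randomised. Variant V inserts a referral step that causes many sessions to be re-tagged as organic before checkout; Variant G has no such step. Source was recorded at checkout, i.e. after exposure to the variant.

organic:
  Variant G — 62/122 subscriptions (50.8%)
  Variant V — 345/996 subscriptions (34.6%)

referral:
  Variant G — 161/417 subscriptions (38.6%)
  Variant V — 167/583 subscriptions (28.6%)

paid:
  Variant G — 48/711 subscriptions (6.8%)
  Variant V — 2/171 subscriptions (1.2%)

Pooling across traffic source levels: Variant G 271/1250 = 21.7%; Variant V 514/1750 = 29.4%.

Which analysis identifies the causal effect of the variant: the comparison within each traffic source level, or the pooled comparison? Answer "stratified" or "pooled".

Variant G is higher inside every traffic source stratum but Variant V is higher in aggregate. Whether to stratify depends on how traffic source relates to the variant.
Traffic source here is a post-treatment variable shaped by the variant; conditioning on it would introduce bias rather than remove it. The overall comparison is the causal one.
Pooled: Variant G 21.7% vs Variant V 29.4%; Variant V is higher overall.

pooled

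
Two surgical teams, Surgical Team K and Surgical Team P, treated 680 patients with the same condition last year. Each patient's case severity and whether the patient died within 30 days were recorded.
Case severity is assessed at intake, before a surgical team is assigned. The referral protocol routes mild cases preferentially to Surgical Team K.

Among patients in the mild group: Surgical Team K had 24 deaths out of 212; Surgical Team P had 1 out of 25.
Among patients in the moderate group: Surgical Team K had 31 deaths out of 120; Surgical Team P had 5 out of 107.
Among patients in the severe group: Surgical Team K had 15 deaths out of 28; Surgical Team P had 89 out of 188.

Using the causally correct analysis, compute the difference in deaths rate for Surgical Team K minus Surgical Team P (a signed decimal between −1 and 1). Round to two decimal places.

Case severity differs across surgical teams for reasons unrelated to any effect of the surgical team itself, and it separately predicts the outcome — a classic confounder. We must compare within case severity levels.
Adjusting over the population distribution of case severity: 0.349·(0.113−0.040) + 0.334·(0.258−0.047) + 0.318·(0.536−0.473) = +0.116.

+0.12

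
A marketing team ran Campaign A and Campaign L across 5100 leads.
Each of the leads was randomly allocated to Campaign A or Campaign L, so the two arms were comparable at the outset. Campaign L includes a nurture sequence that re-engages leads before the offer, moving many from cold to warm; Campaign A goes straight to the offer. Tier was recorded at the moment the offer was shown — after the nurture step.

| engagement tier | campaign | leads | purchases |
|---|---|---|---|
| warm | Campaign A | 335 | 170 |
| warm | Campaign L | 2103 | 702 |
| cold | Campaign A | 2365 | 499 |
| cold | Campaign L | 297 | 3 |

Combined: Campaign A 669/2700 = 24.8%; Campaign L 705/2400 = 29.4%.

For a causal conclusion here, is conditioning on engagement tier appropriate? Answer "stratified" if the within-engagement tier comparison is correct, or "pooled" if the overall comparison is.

Stratifying would compare campaigns among leads the campaigns themselves sorted into engagement tier groups — a form of selection on an intermediate. The unconditioned pooled rates give the total causal effect.
Pooled: Campaign A 24.8% vs Campaign L 29.4%; Campaign L is higher overall.

pooled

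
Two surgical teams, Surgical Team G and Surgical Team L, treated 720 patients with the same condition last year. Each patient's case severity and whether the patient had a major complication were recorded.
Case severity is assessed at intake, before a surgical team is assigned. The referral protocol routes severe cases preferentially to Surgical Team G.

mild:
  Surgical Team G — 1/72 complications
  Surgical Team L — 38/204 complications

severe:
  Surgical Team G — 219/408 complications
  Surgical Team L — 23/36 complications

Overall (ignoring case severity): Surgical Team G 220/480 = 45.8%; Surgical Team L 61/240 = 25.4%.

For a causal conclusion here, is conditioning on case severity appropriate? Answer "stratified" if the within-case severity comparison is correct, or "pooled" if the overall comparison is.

stratified

Case severity differs across surgical teams for reasons unrelated to any effect of the surgical team itself, and it separately predicts the outcome — a classic confounder. We must compare within case severity levels.
Within each level — mild: 1.4% vs 18.6%; severe: 53.7% vs 63.9% — Surgical Team G is lower every time.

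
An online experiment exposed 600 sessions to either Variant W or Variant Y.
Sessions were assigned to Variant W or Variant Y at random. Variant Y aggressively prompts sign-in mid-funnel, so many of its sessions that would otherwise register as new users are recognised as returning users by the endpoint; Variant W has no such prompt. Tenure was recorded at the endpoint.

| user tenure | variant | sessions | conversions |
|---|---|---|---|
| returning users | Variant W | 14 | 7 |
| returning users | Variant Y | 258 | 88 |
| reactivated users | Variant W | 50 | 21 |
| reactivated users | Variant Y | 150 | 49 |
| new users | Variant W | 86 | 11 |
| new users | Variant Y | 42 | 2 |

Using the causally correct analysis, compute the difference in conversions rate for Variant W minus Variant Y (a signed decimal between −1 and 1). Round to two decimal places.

-0.05

Because the variant influences user tenure, user tenure is a post-treatment mediator, not a confounder. Stratifying on it would bias the estimate; the causal effect is the crude pooled difference.
The causal difference is the pooled difference: 0.260 − 0.309 = -0.049.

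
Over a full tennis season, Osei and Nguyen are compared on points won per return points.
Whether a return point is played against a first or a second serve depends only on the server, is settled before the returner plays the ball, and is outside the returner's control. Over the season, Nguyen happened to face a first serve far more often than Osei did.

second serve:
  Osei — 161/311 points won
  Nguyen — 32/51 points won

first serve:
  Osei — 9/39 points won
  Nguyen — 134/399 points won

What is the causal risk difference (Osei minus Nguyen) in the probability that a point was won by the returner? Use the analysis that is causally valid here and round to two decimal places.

-0.11

The serve type-specific comparison favours Nguyen throughout, but the pooled figures favour Osei. The question is whether to condition on serve type.
The imbalance in serve type arose from how return points were allocated, not from anything the player did; and serve type independently affects the outcome. The pooled gap is confounded — condition on serve type.
Adjusting over the population distribution of serve type: 0.453·(0.518−0.627) + 0.547·(0.231−0.336) = -0.107.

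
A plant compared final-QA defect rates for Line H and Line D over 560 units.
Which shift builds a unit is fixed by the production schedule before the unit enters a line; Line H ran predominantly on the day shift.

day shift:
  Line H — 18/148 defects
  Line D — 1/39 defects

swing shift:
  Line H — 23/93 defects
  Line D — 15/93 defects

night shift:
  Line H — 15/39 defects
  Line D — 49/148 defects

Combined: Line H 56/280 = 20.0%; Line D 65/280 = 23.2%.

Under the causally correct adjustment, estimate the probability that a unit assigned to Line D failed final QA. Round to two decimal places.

0.17

The stratified and pooled comparisons disagree (Line D wins within each shift; Line H wins overall), so the answer turns on the causal role of shift.
Shift is set before the line has any effect — it is not caused by the line — and it independently drives the outcome. That makes it a confounder, so the causal comparison is within shift levels.
Standardising Line D to the population shift mix: 0.334·1/39 + 0.332·15/93 + 0.334·49/148 = 0.173.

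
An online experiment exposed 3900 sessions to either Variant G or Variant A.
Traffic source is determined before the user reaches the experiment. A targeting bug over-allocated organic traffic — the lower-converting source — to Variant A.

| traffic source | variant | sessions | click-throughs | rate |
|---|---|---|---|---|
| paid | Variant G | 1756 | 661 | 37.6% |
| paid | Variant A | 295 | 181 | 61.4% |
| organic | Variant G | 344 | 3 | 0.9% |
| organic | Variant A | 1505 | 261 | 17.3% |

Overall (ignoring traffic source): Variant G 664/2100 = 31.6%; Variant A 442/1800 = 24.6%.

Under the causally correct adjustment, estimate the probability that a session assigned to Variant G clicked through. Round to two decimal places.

Here traffic source is a common cause — it drives both which variant a case falls under and the outcome. The crude comparison mixes populations; the stratum-specific rates are the causally relevant ones.
Standardising Variant G to the population traffic source mix: 0.526·661/1756 + 0.474·3/344 = 0.202.

0.20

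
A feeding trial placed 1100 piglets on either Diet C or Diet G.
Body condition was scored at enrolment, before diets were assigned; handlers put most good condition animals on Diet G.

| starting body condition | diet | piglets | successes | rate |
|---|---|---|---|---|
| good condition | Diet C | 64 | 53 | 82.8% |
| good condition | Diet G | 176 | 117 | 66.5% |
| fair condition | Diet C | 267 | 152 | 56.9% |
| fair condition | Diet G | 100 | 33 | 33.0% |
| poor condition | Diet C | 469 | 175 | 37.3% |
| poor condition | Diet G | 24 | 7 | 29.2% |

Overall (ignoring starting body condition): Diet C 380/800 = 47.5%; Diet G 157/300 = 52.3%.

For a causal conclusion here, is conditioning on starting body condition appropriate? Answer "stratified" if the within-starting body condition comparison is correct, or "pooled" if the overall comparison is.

Diet C is higher inside every starting body condition stratum but Diet G is higher in aggregate. Whether to stratify depends on how starting body condition relates to the diet.
Starting body condition satisfies the back-door criterion: it is not a descendant of the diet, and it blocks the spurious path from diet to outcome. Adjusting for it (i.e., using the within-starting body condition rates) gives the causal effect.
Within each level — good condition: 82.8% vs 66.5%; fair condition: 56.9% vs 33.0%; poor condition: 37.3% vs 29.2% — Diet C is higher every time.

stratified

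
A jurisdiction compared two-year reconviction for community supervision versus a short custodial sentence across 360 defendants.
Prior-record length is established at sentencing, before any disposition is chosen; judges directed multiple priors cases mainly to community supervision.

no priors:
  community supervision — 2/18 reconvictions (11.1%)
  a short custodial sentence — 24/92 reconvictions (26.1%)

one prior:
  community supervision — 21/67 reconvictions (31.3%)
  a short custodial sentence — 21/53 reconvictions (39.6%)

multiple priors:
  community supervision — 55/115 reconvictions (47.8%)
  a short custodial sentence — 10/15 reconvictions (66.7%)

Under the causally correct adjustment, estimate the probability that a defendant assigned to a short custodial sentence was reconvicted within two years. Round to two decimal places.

The prior-record length-specific comparison favours community supervision throughout, but the pooled figures favour a short custodial sentence. The question is whether to condition on prior-record length.
Prior-record length is set before the disposition has any effect — it is not caused by the disposition — and it independently drives the outcome. That makes it a confounder, so the causal comparison is within prior-record length levels.
Standardising a short custodial sentence to the population prior-record length mix: 0.306·24/92 + 0.333·21/53 + 0.361·10/15 = 0.453.

0.45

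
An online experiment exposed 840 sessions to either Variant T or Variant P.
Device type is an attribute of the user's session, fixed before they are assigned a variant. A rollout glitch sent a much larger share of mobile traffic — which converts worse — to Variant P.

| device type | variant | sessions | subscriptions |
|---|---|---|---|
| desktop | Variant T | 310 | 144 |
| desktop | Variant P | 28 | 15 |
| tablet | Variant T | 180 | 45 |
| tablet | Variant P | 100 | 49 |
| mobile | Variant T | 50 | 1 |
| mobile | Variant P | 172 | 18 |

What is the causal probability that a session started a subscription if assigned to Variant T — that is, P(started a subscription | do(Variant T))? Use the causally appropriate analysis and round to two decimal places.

0.28

Within every device type level Variant P has the higher rate, yet pooled Variant T does — Simpson's reversal.
Since device type is a pre-existing factor (not a product of the variant) and it affects the outcome on its own, it is a confounder. The stratified rates, not the pooled rate, identify the causal effect.
Standardising Variant T to the population device type mix: 0.402·144/310 + 0.333·45/180 + 0.264·1/50 = 0.276.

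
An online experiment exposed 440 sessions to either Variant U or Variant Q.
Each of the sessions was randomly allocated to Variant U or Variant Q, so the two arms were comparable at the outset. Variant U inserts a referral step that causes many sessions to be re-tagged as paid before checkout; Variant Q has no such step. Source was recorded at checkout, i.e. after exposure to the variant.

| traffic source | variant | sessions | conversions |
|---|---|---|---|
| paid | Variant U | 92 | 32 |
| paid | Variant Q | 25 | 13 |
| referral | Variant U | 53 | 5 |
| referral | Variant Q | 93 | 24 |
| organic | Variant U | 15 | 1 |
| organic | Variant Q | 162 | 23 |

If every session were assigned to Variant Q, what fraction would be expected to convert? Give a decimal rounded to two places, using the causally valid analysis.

0.21

The distribution of traffic source is itself part of what the variant does — it is an intermediate outcome. Holding it fixed would remove that part of the effect; the total effect is the pooled difference.
So P(outcome | do(Variant Q)) is just the pooled rate for Variant Q: 60/280 = 0.214.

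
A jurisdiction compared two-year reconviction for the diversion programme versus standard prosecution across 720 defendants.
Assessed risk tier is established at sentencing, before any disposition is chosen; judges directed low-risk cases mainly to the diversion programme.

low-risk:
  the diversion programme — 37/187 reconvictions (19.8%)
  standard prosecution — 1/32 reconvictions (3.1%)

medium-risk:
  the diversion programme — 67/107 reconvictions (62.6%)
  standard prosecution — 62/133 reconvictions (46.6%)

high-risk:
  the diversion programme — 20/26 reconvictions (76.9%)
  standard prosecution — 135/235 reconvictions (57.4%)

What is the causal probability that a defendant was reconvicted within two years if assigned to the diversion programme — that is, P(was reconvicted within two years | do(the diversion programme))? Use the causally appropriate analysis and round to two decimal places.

0.55

Assessed risk tier satisfies the back-door criterion: it is not a descendant of the disposition, and it blocks the spurious path from disposition to outcome. Adjusting for it (i.e., using the within-assessed risk tier rates) gives the causal effect.
Standardising the diversion programme to the population assessed risk tier mix: 0.304·37/187 + 0.333·67/107 + 0.362·20/26 = 0.548.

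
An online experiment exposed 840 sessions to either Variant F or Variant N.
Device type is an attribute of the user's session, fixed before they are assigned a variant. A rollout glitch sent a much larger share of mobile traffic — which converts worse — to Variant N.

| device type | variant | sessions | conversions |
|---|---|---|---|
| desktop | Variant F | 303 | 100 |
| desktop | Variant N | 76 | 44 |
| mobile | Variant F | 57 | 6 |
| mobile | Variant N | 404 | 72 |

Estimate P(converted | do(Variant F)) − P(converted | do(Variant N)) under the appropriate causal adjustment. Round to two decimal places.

Here device type is a common cause — it drives both which variant a case falls under and the outcome. The crude comparison mixes populations; the stratum-specific rates are the causally relevant ones.
Adjusting over the population distribution of device type: 0.451·(0.330−0.579) + 0.549·(0.105−0.178) = -0.152.

-0.15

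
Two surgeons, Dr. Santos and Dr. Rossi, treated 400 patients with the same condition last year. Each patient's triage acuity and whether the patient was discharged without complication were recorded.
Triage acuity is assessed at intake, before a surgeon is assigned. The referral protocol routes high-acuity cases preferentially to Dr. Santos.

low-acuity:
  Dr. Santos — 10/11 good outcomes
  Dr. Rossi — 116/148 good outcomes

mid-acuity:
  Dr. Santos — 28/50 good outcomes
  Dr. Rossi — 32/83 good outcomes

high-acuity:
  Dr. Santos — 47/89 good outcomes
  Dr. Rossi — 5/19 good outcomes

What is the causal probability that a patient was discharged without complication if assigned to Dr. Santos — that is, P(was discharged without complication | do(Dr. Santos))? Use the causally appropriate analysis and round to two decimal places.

0.69

The imbalance in triage acuity arose from how patients were allocated, not from anything the surgeon did; and triage acuity independently affects the outcome. The pooled gap is confounded — condition on triage acuity.
Standardising Dr. Santos to the population triage acuity mix: 0.398·10/11 + 0.333·28/50 + 0.270·47/89 = 0.690.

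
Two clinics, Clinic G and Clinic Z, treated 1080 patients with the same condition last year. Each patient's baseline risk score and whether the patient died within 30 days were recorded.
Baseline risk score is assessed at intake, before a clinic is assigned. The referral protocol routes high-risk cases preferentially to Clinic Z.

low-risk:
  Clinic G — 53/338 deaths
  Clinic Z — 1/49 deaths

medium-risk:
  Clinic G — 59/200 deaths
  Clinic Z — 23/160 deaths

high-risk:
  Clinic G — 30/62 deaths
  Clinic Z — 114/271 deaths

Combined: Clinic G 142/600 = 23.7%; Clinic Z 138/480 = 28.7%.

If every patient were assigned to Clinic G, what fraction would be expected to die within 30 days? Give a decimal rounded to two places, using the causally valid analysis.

0.30

Clinic Z is lower inside every baseline risk score stratum but Clinic G is lower in aggregate. Whether to stratify depends on how baseline risk score relates to the clinic.
Nothing the clinic does changes baseline risk score; the imbalance is an allocation artefact. With baseline risk score also predicting the outcome, the pooled figure is confounded, and the within-stratum comparison is the causal one.
Standardising Clinic G to the population baseline risk score mix: 0.358·53/338 + 0.333·59/200 + 0.308·30/62 = 0.304.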